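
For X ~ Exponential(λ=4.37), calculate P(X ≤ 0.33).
0.763569

We have X ~ Exponential(λ=4.37).

The CDF gives us P(X ≤ k).

Using the CDF:
P(X ≤ 0.33) = 0.763569

This means there's approximately a 76.4% chance that X is at most 0.33.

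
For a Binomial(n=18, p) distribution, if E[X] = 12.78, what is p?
p = 0.71

For a Binomial(n, p) distribution:
E[X] = n × p

Given n = 18 and E[X] = 12.78:
12.78 = 18 × p
p = 12.78 / 18 = 0.71

Verification: Binomial(18, 0.71) has E[X] = 12.78 ✓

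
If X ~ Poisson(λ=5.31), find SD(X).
2.3043

We have X ~ Poisson(λ=5.31).

For a Poisson distribution with λ=5.31:
σ = √Var(X) = 2.3043

The standard deviation is the square root of the variance.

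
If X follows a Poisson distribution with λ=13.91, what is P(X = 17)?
0.069897

We have X ~ Poisson(λ=13.91).

For a Poisson distribution, the PMF gives us the probability of each outcome.

Using the PMF formula:
P(X = 17) = 0.069897

Rounded to 4 decimal places: 0.0699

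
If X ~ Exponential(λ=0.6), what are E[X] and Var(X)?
E[X] = 1.6667, Var(X) = 2.7778

We have X ~ Exponential(λ=0.6).

For an Exponential distribution with λ=0.6:

Expected value:
E[X] = 1.6667

Variance:
Var(X) = 2.7778

Standard deviation:
σ = √Var(X) = 1.6667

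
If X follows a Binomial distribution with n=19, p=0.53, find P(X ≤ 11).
0.743033

We have X ~ Binomial(n=19, p=0.53).

The CDF gives us P(X ≤ k).

Using the CDF:
P(X ≤ 11) = 0.743033

This means there's approximately a 74.3% chance that X is at most 11.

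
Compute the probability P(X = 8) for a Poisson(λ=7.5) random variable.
0.137329

We have X ~ Poisson(λ=7.5).

For a Poisson distribution, the PMF gives us the probability of each outcome.

Using the PMF formula:
P(X = 8) = 0.137329

Rounded to 4 decimal places: 0.1373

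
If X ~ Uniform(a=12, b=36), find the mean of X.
24.0000

We have X ~ Uniform(a=12, b=36).

For a Uniform distribution with a=12, b=36:
E[X] = 24.0000

This is the expected (average) value of X.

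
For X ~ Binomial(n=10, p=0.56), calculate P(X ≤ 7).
0.888876

We have X ~ Binomial(n=10, p=0.56).

The CDF gives us P(X ≤ k).

Using the CDF:
P(X ≤ 7) = 0.888876

This means there's approximately a 88.9% chance that X is at most 7.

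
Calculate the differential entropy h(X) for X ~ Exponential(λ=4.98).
-0.6054 nats

We have X ~ Exponential(λ=4.98).

The differential entropy measures the uncertainty or information content of the distribution.

For an Exponential distribution with λ=4.98:
h(X) = -0.6054 nats

(In bits, this would be -0.8735 bits.)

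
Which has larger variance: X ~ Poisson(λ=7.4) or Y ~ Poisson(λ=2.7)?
X has larger variance (7.4000 > 2.7000)

Compute the variance for each distribution:

X ~ Poisson(λ=7.4):
Var(X) = 7.4000

Y ~ Poisson(λ=2.7):
Var(Y) = 2.7000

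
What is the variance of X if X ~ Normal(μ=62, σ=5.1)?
26.0100

We have X ~ Normal(μ=62, σ=5.1).

For a Normal distribution with μ=62, σ=5.1:
Var(X) = 26.0100

The variance measures the spread of the distribution around the mean.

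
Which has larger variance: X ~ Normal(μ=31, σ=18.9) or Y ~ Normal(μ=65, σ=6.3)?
X has larger variance (357.2100 > 39.6900)

Compute the variance for each distribution:

X ~ Normal(μ=31, σ=18.9):
Var(X) = 357.2100

Y ~ Normal(μ=65, σ=6.3):
Var(Y) = 39.6900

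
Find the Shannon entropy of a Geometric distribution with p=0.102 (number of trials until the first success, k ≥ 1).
3.2300 nats

We have X ~ Geometric(p=0.102) (number of trials until the first success, k ≥ 1).

The Shannon entropy measures the uncertainty or information content of the distribution.

For a Geometric distribution with p=0.102 (number of trials until the first success, k ≥ 1):
H(X) = 3.2300 nats

(In bits, this would be 4.6598 bits.)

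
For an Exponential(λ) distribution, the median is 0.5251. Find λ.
λ = 1.3200

For X ~ Exponential(λ), the CDF is F(x) = 1 - e^(-λx).
The median m satisfies F(m) = 0.5:
1 - e^(-λm) = 0.5
e^(-λm) = 0.5
λm = ln(2)
m = ln(2) / λ

Given m = 0.5251:
λ = ln(2) / 0.5251 = 0.693147 / 0.5251 = 1.3200

Verification: ln(2) / 1.3200 = 0.5251 ✓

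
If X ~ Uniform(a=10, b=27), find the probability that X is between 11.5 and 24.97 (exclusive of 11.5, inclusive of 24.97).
0.792353

We have X ~ Uniform(a=10, b=27).

To find P(11.5 < X ≤ 24.97), we use:
P(11.5 < X ≤ 24.97) = P(X ≤ 24.97) - P(X ≤ 11.5)
                 = F(24.97) - F(11.5)
                 = 0.880588 - 0.088235
                 = 0.792353

So there's approximately a 79.2% chance that X falls in this range.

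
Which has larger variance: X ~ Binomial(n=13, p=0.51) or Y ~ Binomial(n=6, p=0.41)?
X has larger variance (3.2487 > 1.4514)

Compute the variance for each distribution:

X ~ Binomial(n=13, p=0.51):
Var(X) = 3.2487

Y ~ Binomial(n=6, p=0.41):
Var(Y) = 1.4514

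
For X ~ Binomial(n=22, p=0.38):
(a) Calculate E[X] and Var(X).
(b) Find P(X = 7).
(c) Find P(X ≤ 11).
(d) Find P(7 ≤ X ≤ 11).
(a) E[X] = 8.3600, Var(X) = 5.1832
(b) P(X = 7) = 0.150037
(c) P(X ≤ 11) = 0.914465
(d) P(7 ≤ X ≤ 11) = 0.705400

We have X ~ Binomial(n=22, p=0.38).

(a) Moments:
E[X] = 8.3600
Var(X) = 5.1832
σ = √Var(X) = 2.2767

(b) Point probability using PMF:
P(X = 7) = 0.150037

(c) Cumulative probability using CDF:
P(X ≤ 11) = F(11) = 0.914465

(d) Range probability:
P(7 ≤ X ≤ 11) = P(X ≤ 11) - P(X ≤ 6)
                   = F(11) - F(6)
                   = 0.914465 - 0.209065
                   = 0.705400

This means approximately 70.5% of outcomes fall in the interval [7, 11].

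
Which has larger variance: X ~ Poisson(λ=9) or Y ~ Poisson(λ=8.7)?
X has larger variance (9.0000 > 8.7000)

Compute the variance for each distribution:

X ~ Poisson(λ=9):
Var(X) = 9.0000

Y ~ Poisson(λ=8.7):
Var(Y) = 8.7000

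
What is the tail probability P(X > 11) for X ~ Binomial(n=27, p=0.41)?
0.428849

We have X ~ Binomial(n=27, p=0.41).

P(X > 11) = 1 - P(X ≤ 11)
                = 1 - F(11)
                = 1 - 0.571151
                = 0.428849

So there's approximately a 42.9% chance that X exceeds 11.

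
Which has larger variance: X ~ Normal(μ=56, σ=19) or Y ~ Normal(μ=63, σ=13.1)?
X has larger variance (361.0000 > 171.6100)

Compute the variance for each distribution:

X ~ Normal(μ=56, σ=19):
Var(X) = 361.0000

Y ~ Normal(μ=63, σ=13.1):
Var(Y) = 171.6100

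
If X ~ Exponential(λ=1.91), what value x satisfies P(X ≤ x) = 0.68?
0.5966

We have X ~ Exponential(λ=1.91).

We want to find x such that P(X ≤ x) = 0.68.

This is the 68th percentile, which means 68% of values fall below this point.

Using the inverse CDF (quantile function):
x = F⁻¹(0.68) = 0.5966

Verification: P(X ≤ 0.5966) = 0.68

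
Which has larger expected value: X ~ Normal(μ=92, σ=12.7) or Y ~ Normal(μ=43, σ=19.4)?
X has larger mean (92.0000 > 43.0000)

Compute the expected value for each distribution:

X ~ Normal(μ=92, σ=12.7):
E[X] = 92.0000

Y ~ Normal(μ=43, σ=19.4):
E[Y] = 43.0000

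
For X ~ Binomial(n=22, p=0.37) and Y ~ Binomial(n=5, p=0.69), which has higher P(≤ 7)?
Y has higher probability (P(Y ≤ 7) = 1.0000 > P(X ≤ 7) = 0.3961)

Compute P(≤ 7) for each distribution:

X ~ Binomial(n=22, p=0.37):
P(X ≤ 7) = 0.3961

Y ~ Binomial(n=5, p=0.69):
P(Y ≤ 7) = 1.0000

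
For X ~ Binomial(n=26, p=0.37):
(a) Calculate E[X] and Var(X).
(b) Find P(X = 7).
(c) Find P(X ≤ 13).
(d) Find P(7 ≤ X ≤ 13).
(a) E[X] = 9.6200, Var(X) = 6.0606
(b) P(X = 7) = 0.096156
(c) P(X ≤ 13) = 0.940449
(d) P(7 ≤ X ≤ 13) = 0.840507

We have X ~ Binomial(n=26, p=0.37).

(a) Moments:
E[X] = 9.6200
Var(X) = 6.0606
σ = √Var(X) = 2.4618

(b) Point probability using PMF:
P(X = 7) = 0.096156

(c) Cumulative probability using CDF:
P(X ≤ 13) = F(13) = 0.940449

(d) Range probability:
P(7 ≤ X ≤ 13) = P(X ≤ 13) - P(X ≤ 6)
                   = F(13) - F(6)
                   = 0.940449 - 0.099942
                   = 0.840507

This means approximately 84.1% of outcomes fall in the interval [7, 13].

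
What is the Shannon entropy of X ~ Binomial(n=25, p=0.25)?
2.1862 nats

We have X ~ Binomial(n=25, p=0.25).

The Shannon entropy measures the uncertainty or information content of the distribution.

For a Binomial distribution with n=25, p=0.25:
H(X) = 2.1862 nats

(In bits, this would be 3.1539 bits.)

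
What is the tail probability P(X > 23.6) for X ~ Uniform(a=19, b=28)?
0.488889

We have X ~ Uniform(a=19, b=28).

P(X > 23.6) = 1 - P(X ≤ 23.6)
                = 1 - F(23.6)
                = 1 - 0.511111
                = 0.488889

So there's approximately a 48.9% chance that X exceeds 23.6.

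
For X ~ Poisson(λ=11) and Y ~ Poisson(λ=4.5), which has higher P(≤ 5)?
Y has higher probability (P(Y ≤ 5) = 0.7029 > P(X ≤ 5) = 0.0375)

Compute P(≤ 5) for each distribution:

X ~ Poisson(λ=11):
P(X ≤ 5) = 0.0375

Y ~ Poisson(λ=4.5):
P(Y ≤ 5) = 0.7029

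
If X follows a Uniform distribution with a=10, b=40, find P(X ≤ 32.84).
0.761333

We have X ~ Uniform(a=10, b=40).

The CDF gives us P(X ≤ k).

Using the CDF:
P(X ≤ 32.84) = 0.761333

This means there's approximately a 76.1% chance that X is at most 32.84.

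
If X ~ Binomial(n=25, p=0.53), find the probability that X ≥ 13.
0.619165

We have X ~ Binomial(n=25, p=0.53).

For discrete distributions, P(X ≥ 13) = 1 - P(X ≤ 12).

P(X ≤ 12) = 0.380835
P(X ≥ 13) = 1 - 0.380835 = 0.619165

So there's approximately a 61.9% chance that X is at least 13.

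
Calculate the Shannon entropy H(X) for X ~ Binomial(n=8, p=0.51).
1.7633 nats

We have X ~ Binomial(n=8, p=0.51).

The Shannon entropy measures the uncertainty or information content of the distribution.

For a Binomial distribution with n=8, p=0.51:
H(X) = 1.7633 nats

(In bits, this would be 2.5439 bits.)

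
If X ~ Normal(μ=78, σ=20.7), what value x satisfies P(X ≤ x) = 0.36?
70.5799

We have X ~ Normal(μ=78, σ=20.7).

We want to find x such that P(X ≤ x) = 0.36.

This is the 36th percentile, which means 36% of values fall below this point.

Using the inverse CDF (quantile function):
x = F⁻¹(0.36) = 70.5799

Verification: P(X ≤ 70.5799) = 0.36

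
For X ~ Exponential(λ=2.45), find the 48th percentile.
0.2669

We have X ~ Exponential(λ=2.45).

We want to find x such that P(X ≤ x) = 0.48.

This is the 48th percentile, which means 48% of values fall below this point.

Using the inverse CDF (quantile function):
x = F⁻¹(0.48) = 0.2669

Verification: P(X ≤ 0.2669) = 0.48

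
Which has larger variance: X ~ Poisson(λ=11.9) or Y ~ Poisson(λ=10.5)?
X has larger variance (11.9000 > 10.5000)

Compute the variance for each distribution:

X ~ Poisson(λ=11.9):
Var(X) = 11.9000

Y ~ Poisson(λ=10.5):
Var(Y) = 10.5000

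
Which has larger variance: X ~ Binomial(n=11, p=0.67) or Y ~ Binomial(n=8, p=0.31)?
X has larger variance (2.4321 > 1.7112)

Compute the variance for each distribution:

X ~ Binomial(n=11, p=0.67):
Var(X) = 2.4321

Y ~ Binomial(n=8, p=0.31):
Var(Y) = 1.7112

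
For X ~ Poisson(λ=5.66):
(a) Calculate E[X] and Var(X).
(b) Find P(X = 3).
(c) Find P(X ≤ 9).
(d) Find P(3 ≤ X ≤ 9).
(a) E[X] = 5.6600, Var(X) = 5.6600
(b) P(X = 3) = 0.105243
(c) P(X ≤ 9) = 0.937498
(d) P(3 ≤ X ≤ 9) = 0.858522

We have X ~ Poisson(λ=5.66).

(a) Moments:
E[X] = 5.6600
Var(X) = 5.6600
σ = √Var(X) = 2.3791

(b) Point probability using PMF:
P(X = 3) = 0.105243

(c) Cumulative probability using CDF:
P(X ≤ 9) = F(9) = 0.937498

(d) Range probability:
P(3 ≤ X ≤ 9) = P(X ≤ 9) - P(X ≤ 2)
                   = F(9) - F(2)
                   = 0.937498 - 0.078976
                   = 0.858522

This means approximately 85.9% of outcomes fall in the interval [3, 9].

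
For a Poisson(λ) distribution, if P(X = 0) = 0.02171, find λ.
λ = 3.8300

For a Poisson(λ) distribution, the PMF at 0 is:
P(X = 0) = λ^0 e^(-λ) / 0! = e^(-λ)

Given P(X = 0) = 0.02171:
e^(-λ) = 0.02171
-λ = ln(0.02171)
λ = -ln(0.02171) = 3.8300

Verification: e^(-3.8300) = 0.02171 ✓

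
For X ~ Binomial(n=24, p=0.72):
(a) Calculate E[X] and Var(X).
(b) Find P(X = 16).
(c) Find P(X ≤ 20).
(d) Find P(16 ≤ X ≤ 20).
(a) E[X] = 17.2800, Var(X) = 4.8384
(b) P(X = 16) = 0.144927
(c) P(X ≤ 20) = 0.935544
(d) P(16 ≤ X ≤ 20) = 0.729633

We have X ~ Binomial(n=24, p=0.72).

(a) Moments:
E[X] = 17.2800
Var(X) = 4.8384
σ = √Var(X) = 2.1996

(b) Point probability using PMF:
P(X = 16) = 0.144927

(c) Cumulative probability using CDF:
P(X ≤ 20) = F(20) = 0.935544

(d) Range probability:
P(16 ≤ X ≤ 20) = P(X ≤ 20) - P(X ≤ 15)
                   = F(20) - F(15)
                   = 0.935544 - 0.205911
                   = 0.729633

This means approximately 73.0% of outcomes fall in the interval [16, 20].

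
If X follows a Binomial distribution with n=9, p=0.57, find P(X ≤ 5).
0.591348

We have X ~ Binomial(n=9, p=0.57).

The CDF gives us P(X ≤ k).

Using the CDF:
P(X ≤ 5) = 0.591348

This means there's approximately a 59.1% chance that X is at most 5.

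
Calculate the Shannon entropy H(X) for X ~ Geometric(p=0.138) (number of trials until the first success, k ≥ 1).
2.9081 nats

We have X ~ Geometric(p=0.138) (number of trials until the first success, k ≥ 1).

The Shannon entropy measures the uncertainty or information content of the distribution.

For a Geometric distribution with p=0.138 (number of trials until the first success, k ≥ 1):
H(X) = 2.9081 nats

(In bits, this would be 4.1955 bits.)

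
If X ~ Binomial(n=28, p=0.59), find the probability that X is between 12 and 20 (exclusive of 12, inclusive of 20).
0.877388

We have X ~ Binomial(n=28, p=0.59).

To find P(12 < X ≤ 20), we use:
P(12 < X ≤ 20) = P(X ≤ 20) - P(X ≤ 12)
                 = F(20) - F(12)
                 = 0.939744 - 0.062355
                 = 0.877388

So there's approximately a 87.7% chance that X falls in this range.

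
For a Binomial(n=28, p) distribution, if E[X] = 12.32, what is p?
p = 0.44

For a Binomial(n, p) distribution:
E[X] = n × p

Given n = 28 and E[X] = 12.32:
12.32 = 28 × p
p = 12.32 / 28 = 0.44

Verification: Binomial(28, 0.44) has E[X] = 12.32 ✓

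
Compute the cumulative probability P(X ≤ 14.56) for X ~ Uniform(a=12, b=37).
0.102400

We have X ~ Uniform(a=12, b=37).

The CDF gives us P(X ≤ k).

Using the CDF:
P(X ≤ 14.56) = 0.102400

This means there's approximately a 10.2% chance that X is at most 14.56.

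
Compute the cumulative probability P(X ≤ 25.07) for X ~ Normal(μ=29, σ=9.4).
0.337942

We have X ~ Normal(μ=29, σ=9.4).

The CDF gives us P(X ≤ k).

Using the CDF:
P(X ≤ 25.07) = 0.337942

This means there's approximately a 33.8% chance that X is at most 25.07.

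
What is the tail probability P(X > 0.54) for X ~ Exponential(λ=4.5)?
0.088037

We have X ~ Exponential(λ=4.5).

P(X > 0.54) = 1 - P(X ≤ 0.54)
                = 1 - F(0.54)
                = 1 - 0.911963
                = 0.088037

So there's approximately a 8.8% chance that X exceeds 0.54.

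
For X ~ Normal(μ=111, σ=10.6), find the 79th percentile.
119.5481

We have X ~ Normal(μ=111, σ=10.6).

We want to find x such that P(X ≤ x) = 0.79.

This is the 79th percentile, which means 79% of values fall below this point.

Using the inverse CDF (quantile function):
x = F⁻¹(0.79) = 119.5481

Verification: P(X ≤ 119.5481) = 0.79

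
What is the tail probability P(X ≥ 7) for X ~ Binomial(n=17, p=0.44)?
0.680457

We have X ~ Binomial(n=17, p=0.44).

For discrete distributions, P(X ≥ 7) = 1 - P(X ≤ 6).

P(X ≤ 6) = 0.319543
P(X ≥ 7) = 1 - 0.319543 = 0.680457

So there's approximately a 68.0% chance that X is at least 7.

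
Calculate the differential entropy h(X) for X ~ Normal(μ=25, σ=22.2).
4.5190 nats

We have X ~ Normal(μ=25, σ=22.2).

The differential entropy measures the uncertainty or information content of the distribution.

For a Normal distribution with μ=25, σ=22.2:
h(X) = 4.5190 nats

(In bits, this would be 6.5196 bits.)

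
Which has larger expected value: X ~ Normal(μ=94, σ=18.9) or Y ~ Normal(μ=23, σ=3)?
X has larger mean (94.0000 > 23.0000)

Compute the expected value for each distribution:

X ~ Normal(μ=94, σ=18.9):
E[X] = 94.0000

Y ~ Normal(μ=23, σ=3):
E[Y] = 23.0000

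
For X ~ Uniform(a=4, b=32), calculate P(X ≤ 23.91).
0.711071

We have X ~ Uniform(a=4, b=32).

The CDF gives us P(X ≤ k).

Using the CDF:
P(X ≤ 23.91) = 0.711071

This means there's approximately a 71.1% chance that X is at most 23.91.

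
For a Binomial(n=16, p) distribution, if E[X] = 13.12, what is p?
p = 0.82

For a Binomial(n, p) distribution:
E[X] = n × p

Given n = 16 and E[X] = 13.12:
13.12 = 16 × p
p = 13.12 / 16 = 0.82

Verification: Binomial(16, 0.82) has E[X] = 13.12 ✓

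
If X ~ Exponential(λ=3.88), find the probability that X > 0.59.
0.101348

We have X ~ Exponential(λ=3.88).

P(X > 0.59) = 1 - P(X ≤ 0.59)
                = 1 - F(0.59)
                = 1 - 0.898652
                = 0.101348

So there's approximately a 10.1% chance that X exceeds 0.59.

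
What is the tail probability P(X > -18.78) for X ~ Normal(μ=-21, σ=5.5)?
0.343240

We have X ~ Normal(μ=-21, σ=5.5).

P(X > -18.78) = 1 - P(X ≤ -18.78)
                = 1 - F(-18.78)
                = 1 - 0.656760
                = 0.343240

So there's approximately a 34.3% chance that X exceeds -18.78.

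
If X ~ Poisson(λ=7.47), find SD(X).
2.7331

We have X ~ Poisson(λ=7.47).

For a Poisson distribution with λ=7.47:
σ = √Var(X) = 2.7331

The standard deviation is the square root of the variance.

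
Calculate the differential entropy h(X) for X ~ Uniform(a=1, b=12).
2.3979 nats

We have X ~ Uniform(a=1, b=12).

The differential entropy measures the uncertainty or information content of the distribution.

For a Uniform distribution with a=1, b=12:
h(X) = 2.3979 nats

(In bits, this would be 3.4594 bits.)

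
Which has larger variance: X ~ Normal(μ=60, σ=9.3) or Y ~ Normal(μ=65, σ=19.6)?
Y has larger variance (384.1600 > 86.4900)

Compute the variance for each distribution:

X ~ Normal(μ=60, σ=9.3):
Var(X) = 86.4900

Y ~ Normal(μ=65, σ=19.6):
Var(Y) = 384.1600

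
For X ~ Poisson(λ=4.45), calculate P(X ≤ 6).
0.837403

We have X ~ Poisson(λ=4.45).

The CDF gives us P(X ≤ k).

Using the CDF:
P(X ≤ 6) = 0.837403

This means there's approximately a 83.7% chance that X is at most 6.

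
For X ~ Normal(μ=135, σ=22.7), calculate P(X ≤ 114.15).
0.179178

We have X ~ Normal(μ=135, σ=22.7).

The CDF gives us P(X ≤ k).

Using the CDF:
P(X ≤ 114.15) = 0.179178

This means there's approximately a 17.9% chance that X is at most 114.15.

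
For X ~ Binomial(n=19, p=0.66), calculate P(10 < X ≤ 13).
0.509500

We have X ~ Binomial(n=19, p=0.66).

To find P(10 < X ≤ 13), we use:
P(10 < X ≤ 13) = P(X ≤ 13) - P(X ≤ 10)
                 = F(13) - F(10)
                 = 0.670743 - 0.161243
                 = 0.509500

So there's approximately a 50.9% chance that X falls in this range.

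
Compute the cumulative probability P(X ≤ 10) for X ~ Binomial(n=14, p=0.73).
0.547897

We have X ~ Binomial(n=14, p=0.73).

The CDF gives us P(X ≤ k).

Using the CDF:
P(X ≤ 10) = 0.547897

This means there's approximately a 54.8% chance that X is at most 10.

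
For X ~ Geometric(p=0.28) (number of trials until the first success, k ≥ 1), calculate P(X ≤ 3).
0.626752

We have X ~ Geometric(p=0.28) (number of trials until the first success, k ≥ 1).

The CDF gives us P(X ≤ k).

Using the CDF:
P(X ≤ 3) = 0.626752

This means there's approximately a 62.7% chance that X is at most 3.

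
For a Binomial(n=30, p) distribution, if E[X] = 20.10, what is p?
p = 0.67

For a Binomial(n, p) distribution:
E[X] = n × p

Given n = 30 and E[X] = 20.10:
20.10 = 30 × p
p = 20.10 / 30 = 0.67

Verification: Binomial(30, 0.67) has E[X] = 20.10 ✓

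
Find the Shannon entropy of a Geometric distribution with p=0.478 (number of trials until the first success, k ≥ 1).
1.4481 nats

We have X ~ Geometric(p=0.478) (number of trials until the first success, k ≥ 1).

The Shannon entropy measures the uncertainty or information content of the distribution.

For a Geometric distribution with p=0.478 (number of trials until the first success, k ≥ 1):
H(X) = 1.4481 nats

(In bits, this would be 2.0891 bits.)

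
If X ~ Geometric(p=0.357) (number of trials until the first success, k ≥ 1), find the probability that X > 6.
0.070675

We have X ~ Geometric(p=0.357) (number of trials until the first success, k ≥ 1).

P(X > 6) = 1 - P(X ≤ 6)
                = 1 - F(6)
                = 1 - 0.929325
                = 0.070675

So there's approximately a 7.1% chance that X exceeds 6.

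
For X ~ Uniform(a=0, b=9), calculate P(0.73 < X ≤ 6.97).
0.693333

We have X ~ Uniform(a=0, b=9).

To find P(0.73 < X ≤ 6.97), we use:
P(0.73 < X ≤ 6.97) = P(X ≤ 6.97) - P(X ≤ 0.73)
                 = F(6.97) - F(0.73)
                 = 0.774444 - 0.081111
                 = 0.693333

So there's approximately a 69.3% chance that X falls in this range.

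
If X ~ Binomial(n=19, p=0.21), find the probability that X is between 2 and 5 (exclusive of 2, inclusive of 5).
0.601301

We have X ~ Binomial(n=19, p=0.21).

To find P(2 < X ≤ 5), we use:
P(2 < X ≤ 5) = P(X ≤ 5) - P(X ≤ 2)
                 = F(5) - F(2)
                 = 0.807081 - 0.205780
                 = 0.601301

So there's approximately a 60.1% chance that X falls in this range.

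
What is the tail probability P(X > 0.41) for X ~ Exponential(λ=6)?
0.085435

We have X ~ Exponential(λ=6).

P(X > 0.41) = 1 - P(X ≤ 0.41)
                = 1 - F(0.41)
                = 1 - 0.914565
                = 0.085435

So there's approximately a 8.5% chance that X exceeds 0.41.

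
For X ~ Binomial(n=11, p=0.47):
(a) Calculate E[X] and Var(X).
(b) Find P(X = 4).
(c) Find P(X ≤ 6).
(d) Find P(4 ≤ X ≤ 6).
(a) E[X] = 5.1700, Var(X) = 2.7401
(b) P(X = 4) = 0.189163
(c) P(X ≤ 6) = 0.788987
(d) P(4 ≤ X ≤ 6) = 0.632272

We have X ~ Binomial(n=11, p=0.47).

(a) Moments:
E[X] = 5.1700
Var(X) = 2.7401
σ = √Var(X) = 1.6553

(b) Point probability using PMF:
P(X = 4) = 0.189163

(c) Cumulative probability using CDF:
P(X ≤ 6) = F(6) = 0.788987

(d) Range probability:
P(4 ≤ X ≤ 6) = P(X ≤ 6) - P(X ≤ 3)
                   = F(6) - F(3)
                   = 0.788987 - 0.156715
                   = 0.632272

This means approximately 63.2% of outcomes fall in the interval [4, 6].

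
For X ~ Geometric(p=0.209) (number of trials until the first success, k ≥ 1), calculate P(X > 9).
0.121224

We have X ~ Geometric(p=0.209) (number of trials until the first success, k ≥ 1).

P(X > 9) = 1 - P(X ≤ 9)
                = 1 - F(9)
                = 1 - 0.878776
                = 0.121224

So there's approximately a 12.1% chance that X exceeds 9.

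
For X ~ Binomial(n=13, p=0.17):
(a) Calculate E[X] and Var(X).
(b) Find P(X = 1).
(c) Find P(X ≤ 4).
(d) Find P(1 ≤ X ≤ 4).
(a) E[X] = 2.2100, Var(X) = 1.8343
(b) P(X = 1) = 0.236227
(c) P(X ≤ 4) = 0.944903
(d) P(1 ≤ X ≤ 4) = 0.856185

We have X ~ Binomial(n=13, p=0.17).

(a) Moments:
E[X] = 2.2100
Var(X) = 1.8343
σ = √Var(X) = 1.3544

(b) Point probability using PMF:
P(X = 1) = 0.236227

(c) Cumulative probability using CDF:
P(X ≤ 4) = F(4) = 0.944903

(d) Range probability:
P(1 ≤ X ≤ 4) = P(X ≤ 4) - P(X ≤ 0)
                   = F(4) - F(0)
                   = 0.944903 - 0.088719
                   = 0.856185

This means approximately 85.6% of outcomes fall in the interval [1, 4].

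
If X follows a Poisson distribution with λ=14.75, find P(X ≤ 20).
0.927049

We have X ~ Poisson(λ=14.75).

The CDF gives us P(X ≤ k).

Using the CDF:
P(X ≤ 20) = 0.927049

This means there's approximately a 92.7% chance that X is at most 20.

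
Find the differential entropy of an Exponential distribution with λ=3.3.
-0.1939 nats

We have X ~ Exponential(λ=3.3).

The differential entropy measures the uncertainty or information content of the distribution.

For an Exponential distribution with λ=3.3:
h(X) = -0.1939 nats

(In bits, this would be -0.2798 bits.)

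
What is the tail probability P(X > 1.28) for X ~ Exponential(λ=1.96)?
0.081366

We have X ~ Exponential(λ=1.96).

P(X > 1.28) = 1 - P(X ≤ 1.28)
                = 1 - F(1.28)
                = 1 - 0.918634
                = 0.081366

So there's approximately a 8.1% chance that X exceeds 1.28.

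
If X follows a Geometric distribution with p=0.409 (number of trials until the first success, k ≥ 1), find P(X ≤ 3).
0.793575

We have X ~ Geometric(p=0.409) (number of trials until the first success, k ≥ 1).

The CDF gives us P(X ≤ k).

Using the CDF:
P(X ≤ 3) = 0.793575

This means there's approximately a 79.4% chance that X is at most 3.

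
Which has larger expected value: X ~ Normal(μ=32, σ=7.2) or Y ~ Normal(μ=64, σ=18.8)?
Y has larger mean (64.0000 > 32.0000)

Compute the expected value for each distribution:

X ~ Normal(μ=32, σ=7.2):
E[X] = 32.0000

Y ~ Normal(μ=64, σ=18.8):
E[Y] = 64.0000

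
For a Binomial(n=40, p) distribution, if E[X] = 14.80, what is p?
p = 0.37

For a Binomial(n, p) distribution:
E[X] = n × p

Given n = 40 and E[X] = 14.80:
14.80 = 40 × p
p = 14.80 / 40 = 0.37

Verification: Binomial(40, 0.37) has E[X] = 14.80 ✓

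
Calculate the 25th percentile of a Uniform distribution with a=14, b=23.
16.2500

We have X ~ Uniform(a=14, b=23).

We want to find x such that P(X ≤ x) = 0.25.

This is the 25th percentile, which means 25% of values fall below this point.

Using the inverse CDF (quantile function):
x = F⁻¹(0.25) = 16.2500

Verification: P(X ≤ 16.2500) = 0.25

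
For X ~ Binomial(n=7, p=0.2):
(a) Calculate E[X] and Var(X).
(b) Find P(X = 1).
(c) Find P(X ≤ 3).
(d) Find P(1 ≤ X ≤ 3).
(a) E[X] = 1.4000, Var(X) = 1.1200
(b) P(X = 1) = 0.367002
(c) P(X ≤ 3) = 0.966656
(d) P(1 ≤ X ≤ 3) = 0.756941

We have X ~ Binomial(n=7, p=0.2).

(a) Moments:
E[X] = 1.4000
Var(X) = 1.1200
σ = √Var(X) = 1.0583

(b) Point probability using PMF:
P(X = 1) = 0.367002

(c) Cumulative probability using CDF:
P(X ≤ 3) = F(3) = 0.966656

(d) Range probability:
P(1 ≤ X ≤ 3) = P(X ≤ 3) - P(X ≤ 0)
                   = F(3) - F(0)
                   = 0.966656 - 0.209715
                   = 0.756941

This means approximately 75.7% of outcomes fall in the interval [1, 3].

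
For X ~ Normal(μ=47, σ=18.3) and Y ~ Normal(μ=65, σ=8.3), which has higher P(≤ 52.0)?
X has higher probability (P(X ≤ 52.0) = 0.6077 > P(Y ≤ 52.0) = 0.0586)

Compute P(≤ 52.0) for each distribution:

X ~ Normal(μ=47, σ=18.3):
P(X ≤ 52.0) = 0.6077

Y ~ Normal(μ=65, σ=8.3):
P(Y ≤ 52.0) = 0.0586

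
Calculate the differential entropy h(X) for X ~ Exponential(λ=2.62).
0.0368 nats

We have X ~ Exponential(λ=2.62).

The differential entropy measures the uncertainty or information content of the distribution.

For an Exponential distribution with λ=2.62:
h(X) = 0.0368 nats

(In bits, this would be 0.0531 bits.)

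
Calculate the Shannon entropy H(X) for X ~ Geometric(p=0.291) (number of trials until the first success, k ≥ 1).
2.0723 nats

We have X ~ Geometric(p=0.291) (number of trials until the first success, k ≥ 1).

The Shannon entropy measures the uncertainty or information content of the distribution.

For a Geometric distribution with p=0.291 (number of trials until the first success, k ≥ 1):
H(X) = 2.0723 nats

(In bits, this would be 2.9897 bits.)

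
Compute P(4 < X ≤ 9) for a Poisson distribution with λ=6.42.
0.651387

We have X ~ Poisson(λ=6.42).

To find P(4 < X ≤ 9), we use:
P(4 < X ≤ 9) = P(X ≤ 9) - P(X ≤ 4)
                 = F(9) - F(4)
                 = 0.884143 - 0.232756
                 = 0.651387

So there's approximately a 65.1% chance that X falls in this range.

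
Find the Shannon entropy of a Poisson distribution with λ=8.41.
2.4730 nats

We have X ~ Poisson(λ=8.41).

The Shannon entropy measures the uncertainty or information content of the distribution.

For a Poisson distribution with λ=8.41:
H(X) = 2.4730 nats

(In bits, this would be 3.5678 bits.)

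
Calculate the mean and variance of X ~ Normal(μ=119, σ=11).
E[X] = 119.0000, Var(X) = 121.0000

We have X ~ Normal(μ=119, σ=11).

For a Normal distribution with μ=119, σ=11:

Expected value:
E[X] = 119.0000

Variance:
Var(X) = 121.0000

Standard deviation:
σ = √Var(X) = 11.0000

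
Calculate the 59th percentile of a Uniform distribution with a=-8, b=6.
0.2600

We have X ~ Uniform(a=-8, b=6).

We want to find x such that P(X ≤ x) = 0.59.

This is the 59th percentile, which means 59% of values fall below this point.

Using the inverse CDF (quantile function):
x = F⁻¹(0.59) = 0.2600

Verification: P(X ≤ 0.2600) = 0.59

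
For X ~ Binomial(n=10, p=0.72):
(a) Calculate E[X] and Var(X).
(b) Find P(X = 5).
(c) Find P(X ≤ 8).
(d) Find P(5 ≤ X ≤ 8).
(a) E[X] = 7.2000, Var(X) = 2.0160
(b) P(X = 5) = 0.083918
(c) P(X ≤ 8) = 0.816965
(d) P(5 ≤ X ≤ 8) = 0.782765

We have X ~ Binomial(n=10, p=0.72).

(a) Moments:
E[X] = 7.2000
Var(X) = 2.0160
σ = √Var(X) = 1.4199

(b) Point probability using PMF:
P(X = 5) = 0.083918

(c) Cumulative probability using CDF:
P(X ≤ 8) = F(8) = 0.816965

(d) Range probability:
P(5 ≤ X ≤ 8) = P(X ≤ 8) - P(X ≤ 4)
                   = F(8) - F(4)
                   = 0.816965 - 0.034199
                   = 0.782765

This means approximately 78.3% of outcomes fall in the interval [5, 8].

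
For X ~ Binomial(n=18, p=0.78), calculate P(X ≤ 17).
0.988579

We have X ~ Binomial(n=18, p=0.78).

The CDF gives us P(X ≤ k).

Using the CDF:
P(X ≤ 17) = 0.988579

This means there's approximately a 98.9% chance that X is at most 17.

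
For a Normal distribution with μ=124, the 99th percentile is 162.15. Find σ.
σ = 16.3991

For X ~ Normal(μ, σ), the p-th percentile satisfies x = μ + z_p × σ,
where z_p = Φ⁻¹(p) is the standard normal quantile.

Step 1: z_{0.99} = Φ⁻¹(0.99) = 2.3263

Step 2: Solve for σ:
162.15 = 124 + 2.3263 × σ
σ = (162.15 - 124) / 2.3263
σ = 38.15 / 2.3263
σ = 16.3991

Verification: μ + z × σ = 124 + 2.3263 × 16.3991 = 162.15 ✓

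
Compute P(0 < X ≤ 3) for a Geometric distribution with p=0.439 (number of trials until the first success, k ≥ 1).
0.823442

We have X ~ Geometric(p=0.439) (number of trials until the first success, k ≥ 1).

To find P(0 < X ≤ 3), we use:
P(0 < X ≤ 3) = P(X ≤ 3) - P(X ≤ 0)
                 = F(3) - F(0)
                 = 0.823442 - 0.000000
                 = 0.823442

So there's approximately a 82.3% chance that X falls in this range.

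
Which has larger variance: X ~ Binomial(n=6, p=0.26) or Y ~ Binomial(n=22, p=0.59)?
Y has larger variance (5.3218 > 1.1544)

Compute the variance for each distribution:

X ~ Binomial(n=6, p=0.26):
Var(X) = 1.1544

Y ~ Binomial(n=22, p=0.59):
Var(Y) = 5.3218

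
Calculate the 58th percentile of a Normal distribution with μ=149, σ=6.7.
150.3527

We have X ~ Normal(μ=149, σ=6.7).

We want to find x such that P(X ≤ x) = 0.58.

This is the 58th percentile, which means 58% of values fall below this point.

Using the inverse CDF (quantile function):
x = F⁻¹(0.58) = 150.3527

Verification: P(X ≤ 150.3527) = 0.58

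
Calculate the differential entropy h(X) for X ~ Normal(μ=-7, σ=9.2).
3.6381 nats

We have X ~ Normal(μ=-7, σ=9.2).

The differential entropy measures the uncertainty or information content of the distribution.

For a Normal distribution with μ=-7, σ=9.2:
h(X) = 3.6381 nats

(In bits, this would be 5.2487 bits.)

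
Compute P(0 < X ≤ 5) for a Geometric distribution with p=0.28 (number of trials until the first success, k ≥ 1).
0.806508

We have X ~ Geometric(p=0.28) (number of trials until the first success, k ≥ 1).

To find P(0 < X ≤ 5), we use:
P(0 < X ≤ 5) = P(X ≤ 5) - P(X ≤ 0)
                 = F(5) - F(0)
                 = 0.806508 - 0.000000
                 = 0.806508

So there's approximately a 80.7% chance that X falls in this range.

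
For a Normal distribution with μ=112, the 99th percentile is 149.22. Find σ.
σ = 15.9993

For X ~ Normal(μ, σ), the p-th percentile satisfies x = μ + z_p × σ,
where z_p = Φ⁻¹(p) is the standard normal quantile.

Step 1: z_{0.99} = Φ⁻¹(0.99) = 2.3263

Step 2: Solve for σ:
149.22 = 112 + 2.3263 × σ
σ = (149.22 - 112) / 2.3263
σ = 37.22 / 2.3263
σ = 15.9993

Verification: μ + z × σ = 112 + 2.3263 × 15.9993 = 149.22 ✓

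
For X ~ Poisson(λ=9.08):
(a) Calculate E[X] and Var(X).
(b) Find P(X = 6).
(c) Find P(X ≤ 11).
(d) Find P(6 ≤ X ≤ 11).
(a) E[X] = 9.0800, Var(X) = 9.0800
(b) P(X = 6) = 0.088672
(c) P(X ≤ 11) = 0.795179
(d) P(6 ≤ X ≤ 11) = 0.684260

We have X ~ Poisson(λ=9.08).

(a) Moments:
E[X] = 9.0800
Var(X) = 9.0800
σ = √Var(X) = 3.0133

(b) Point probability using PMF:
P(X = 6) = 0.088672

(c) Cumulative probability using CDF:
P(X ≤ 11) = F(11) = 0.795179

(d) Range probability:
P(6 ≤ X ≤ 11) = P(X ≤ 11) - P(X ≤ 5)
                   = F(11) - F(5)
                   = 0.795179 - 0.110918
                   = 0.684260

This means approximately 68.4% of outcomes fall in the interval [6, 11].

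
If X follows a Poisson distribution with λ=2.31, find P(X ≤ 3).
0.797311

We have X ~ Poisson(λ=2.31).

The CDF gives us P(X ≤ k).

Using the CDF:
P(X ≤ 3) = 0.797311

This means there's approximately a 79.7% chance that X is at most 3.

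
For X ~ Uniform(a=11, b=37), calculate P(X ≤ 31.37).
0.783462

We have X ~ Uniform(a=11, b=37).

The CDF gives us P(X ≤ k).

Using the CDF:
P(X ≤ 31.37) = 0.783462

This means there's approximately a 78.3% chance that X is at most 31.37.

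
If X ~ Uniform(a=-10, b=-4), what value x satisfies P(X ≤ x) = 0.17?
-8.9800

We have X ~ Uniform(a=-10, b=-4).

We want to find x such that P(X ≤ x) = 0.17.

This is the 17th percentile, which means 17% of values fall below this point.

Using the inverse CDF (quantile function):
x = F⁻¹(0.17) = -8.9800

Verification: P(X ≤ -8.9800) = 0.17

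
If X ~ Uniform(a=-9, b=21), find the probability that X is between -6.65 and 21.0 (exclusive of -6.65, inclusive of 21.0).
0.921667

We have X ~ Uniform(a=-9, b=21).

To find P(-6.65 < X ≤ 21.0), we use:
P(-6.65 < X ≤ 21.0) = P(X ≤ 21.0) - P(X ≤ -6.65)
                 = F(21.0) - F(-6.65)
                 = 1.000000 - 0.078333
                 = 0.921667

So there's approximately a 92.2% chance that X falls in this range.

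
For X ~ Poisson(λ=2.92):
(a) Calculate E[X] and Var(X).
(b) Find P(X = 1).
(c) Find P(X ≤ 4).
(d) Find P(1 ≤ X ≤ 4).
(a) E[X] = 2.9200, Var(X) = 2.9200
(b) P(X = 1) = 0.157486
(c) P(X ≤ 4) = 0.828522
(d) P(1 ≤ X ≤ 4) = 0.774588

We have X ~ Poisson(λ=2.92).

(a) Moments:
E[X] = 2.9200
Var(X) = 2.9200
σ = √Var(X) = 1.7088

(b) Point probability using PMF:
P(X = 1) = 0.157486

(c) Cumulative probability using CDF:
P(X ≤ 4) = F(4) = 0.828522

(d) Range probability:
P(1 ≤ X ≤ 4) = P(X ≤ 4) - P(X ≤ 0)
                   = F(4) - F(0)
                   = 0.828522 - 0.053934
                   = 0.774588

This means approximately 77.5% of outcomes fall in the interval [1, 4].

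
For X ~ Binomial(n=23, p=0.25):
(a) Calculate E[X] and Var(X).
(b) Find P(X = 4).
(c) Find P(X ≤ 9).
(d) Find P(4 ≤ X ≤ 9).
(a) E[X] = 5.7500, Var(X) = 4.3125
(b) P(X = 4) = 0.146256
(c) P(X ≤ 9) = 0.959221
(d) P(4 ≤ X ≤ 9) = 0.822264

We have X ~ Binomial(n=23, p=0.25).

(a) Moments:
E[X] = 5.7500
Var(X) = 4.3125
σ = √Var(X) = 2.0767

(b) Point probability using PMF:
P(X = 4) = 0.146256

(c) Cumulative probability using CDF:
P(X ≤ 9) = F(9) = 0.959221

(d) Range probability:
P(4 ≤ X ≤ 9) = P(X ≤ 9) - P(X ≤ 3)
                   = F(9) - F(3)
                   = 0.959221 - 0.136957
                   = 0.822264

This means approximately 82.2% of outcomes fall in the interval [4, 9].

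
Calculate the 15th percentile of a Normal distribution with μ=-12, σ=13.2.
-25.6809

We have X ~ Normal(μ=-12, σ=13.2).

We want to find x such that P(X ≤ x) = 0.15.

This is the 15th percentile, which means 15% of values fall below this point.

Using the inverse CDF (quantile function):
x = F⁻¹(0.15) = -25.6809

Verification: P(X ≤ -25.6809) = 0.15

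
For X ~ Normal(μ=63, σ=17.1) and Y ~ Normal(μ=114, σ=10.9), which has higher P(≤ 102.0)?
X has higher probability (P(X ≤ 102.0) = 0.9887 > P(Y ≤ 102.0) = 0.1355)

Compute P(≤ 102.0) for each distribution:

X ~ Normal(μ=63, σ=17.1):
P(X ≤ 102.0) = 0.9887

Y ~ Normal(μ=114, σ=10.9):
P(Y ≤ 102.0) = 0.1355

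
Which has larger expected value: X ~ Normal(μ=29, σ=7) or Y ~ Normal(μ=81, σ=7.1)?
Y has larger mean (81.0000 > 29.0000)

Compute the expected value for each distribution:

X ~ Normal(μ=29, σ=7):
E[X] = 29.0000

Y ~ Normal(μ=81, σ=7.1):
E[Y] = 81.0000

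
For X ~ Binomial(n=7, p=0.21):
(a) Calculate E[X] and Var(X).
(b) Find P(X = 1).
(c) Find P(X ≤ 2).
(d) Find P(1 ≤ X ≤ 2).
(a) E[X] = 1.4700, Var(X) = 1.1613
(b) P(X = 1) = 0.357339
(c) P(X ≤ 2) = 0.834344
(d) P(1 ≤ X ≤ 2) = 0.642305

We have X ~ Binomial(n=7, p=0.21).

(a) Moments:
E[X] = 1.4700
Var(X) = 1.1613
σ = √Var(X) = 1.0776

(b) Point probability using PMF:
P(X = 1) = 0.357339

(c) Cumulative probability using CDF:
P(X ≤ 2) = F(2) = 0.834344

(d) Range probability:
P(1 ≤ X ≤ 2) = P(X ≤ 2) - P(X ≤ 0)
                   = F(2) - F(0)
                   = 0.834344 - 0.192039
                   = 0.642305

This means approximately 64.2% of outcomes fall in the interval [1, 2].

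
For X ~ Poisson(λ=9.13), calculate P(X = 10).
0.120181

We have X ~ Poisson(λ=9.13).

For a Poisson distribution, the PMF gives us the probability of each outcome.

Using the PMF formula:
P(X = 10) = 0.120181

Rounded to 4 decimal places: 0.1202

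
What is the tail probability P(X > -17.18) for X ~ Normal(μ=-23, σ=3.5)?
0.048171

We have X ~ Normal(μ=-23, σ=3.5).

P(X > -17.18) = 1 - P(X ≤ -17.18)
                = 1 - F(-17.18)
                = 1 - 0.951829
                = 0.048171

So there's approximately a 4.8% chance that X exceeds -17.18.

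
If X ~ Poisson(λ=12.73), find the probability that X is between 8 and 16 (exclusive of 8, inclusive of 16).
0.741528

We have X ~ Poisson(λ=12.73).

To find P(8 < X ≤ 16), we use:
P(8 < X ≤ 16) = P(X ≤ 16) - P(X ≤ 8)
                 = F(16) - F(8)
                 = 0.854289 - 0.112761
                 = 0.741528

So there's approximately a 74.2% chance that X falls in this range.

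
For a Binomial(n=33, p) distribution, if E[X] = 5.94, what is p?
p = 0.18

For a Binomial(n, p) distribution:
E[X] = n × p

Given n = 33 and E[X] = 5.94:
5.94 = 33 × p
p = 5.94 / 33 = 0.18

Verification: Binomial(33, 0.18) has E[X] = 5.94 ✓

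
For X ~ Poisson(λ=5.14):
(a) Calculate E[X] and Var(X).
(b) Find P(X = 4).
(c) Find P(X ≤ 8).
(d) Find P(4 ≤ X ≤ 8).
(a) E[X] = 5.1400, Var(X) = 5.1400
(b) P(X = 4) = 0.170360
(c) P(X ≤ 8) = 0.922383
(d) P(4 ≤ X ≤ 8) = 0.676462

We have X ~ Poisson(λ=5.14).

(a) Moments:
E[X] = 5.1400
Var(X) = 5.1400
σ = √Var(X) = 2.2672

(b) Point probability using PMF:
P(X = 4) = 0.170360

(c) Cumulative probability using CDF:
P(X ≤ 8) = F(8) = 0.922383

(d) Range probability:
P(4 ≤ X ≤ 8) = P(X ≤ 8) - P(X ≤ 3)
                   = F(8) - F(3)
                   = 0.922383 - 0.245921
                   = 0.676462

This means approximately 67.6% of outcomes fall in the interval [4, 8].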